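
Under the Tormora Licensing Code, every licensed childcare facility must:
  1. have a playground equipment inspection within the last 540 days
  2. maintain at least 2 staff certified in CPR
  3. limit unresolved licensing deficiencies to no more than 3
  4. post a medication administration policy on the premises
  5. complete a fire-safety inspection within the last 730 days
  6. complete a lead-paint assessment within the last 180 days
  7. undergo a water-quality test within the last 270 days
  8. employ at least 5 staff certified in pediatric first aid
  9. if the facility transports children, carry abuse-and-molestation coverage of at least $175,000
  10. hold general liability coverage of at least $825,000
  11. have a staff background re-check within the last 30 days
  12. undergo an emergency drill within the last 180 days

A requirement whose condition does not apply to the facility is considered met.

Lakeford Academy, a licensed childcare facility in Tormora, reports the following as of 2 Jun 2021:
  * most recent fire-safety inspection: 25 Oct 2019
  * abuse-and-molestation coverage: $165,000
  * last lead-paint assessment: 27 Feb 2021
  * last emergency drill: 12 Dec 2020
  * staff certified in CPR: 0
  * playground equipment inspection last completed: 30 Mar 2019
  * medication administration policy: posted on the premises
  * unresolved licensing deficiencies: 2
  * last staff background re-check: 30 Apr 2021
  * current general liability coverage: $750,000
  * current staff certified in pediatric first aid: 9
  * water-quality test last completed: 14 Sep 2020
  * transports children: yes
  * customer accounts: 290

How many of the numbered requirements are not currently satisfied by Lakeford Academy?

1. playground equipment inspection 795 days ago vs limit 540 → not met
2. staff certified in CPR 0 < 2 → not met
3. unresolved licensing deficiencies 2 ≤ 3 → met
4. medication administration policy present → met
5. fire-safety inspection 586 days ago vs limit 730 → met
6. lead-paint assessment 95 days ago vs limit 180 → met
7. water-quality test 261 days ago vs limit 270 → met
8. staff certified in pediatric first aid 9 ≥ 5 → met
9. condition 'transports children' holds; abuse-and-molestation coverage $165,000 < $175,000 → not met
10. general liability coverage $750,000 < $825,000 → not met
11. staff background re-check 33 days ago vs limit 30 → not met
12. emergency drill 172 days ago vs limit 180 → met
Not met: 5 of 12

5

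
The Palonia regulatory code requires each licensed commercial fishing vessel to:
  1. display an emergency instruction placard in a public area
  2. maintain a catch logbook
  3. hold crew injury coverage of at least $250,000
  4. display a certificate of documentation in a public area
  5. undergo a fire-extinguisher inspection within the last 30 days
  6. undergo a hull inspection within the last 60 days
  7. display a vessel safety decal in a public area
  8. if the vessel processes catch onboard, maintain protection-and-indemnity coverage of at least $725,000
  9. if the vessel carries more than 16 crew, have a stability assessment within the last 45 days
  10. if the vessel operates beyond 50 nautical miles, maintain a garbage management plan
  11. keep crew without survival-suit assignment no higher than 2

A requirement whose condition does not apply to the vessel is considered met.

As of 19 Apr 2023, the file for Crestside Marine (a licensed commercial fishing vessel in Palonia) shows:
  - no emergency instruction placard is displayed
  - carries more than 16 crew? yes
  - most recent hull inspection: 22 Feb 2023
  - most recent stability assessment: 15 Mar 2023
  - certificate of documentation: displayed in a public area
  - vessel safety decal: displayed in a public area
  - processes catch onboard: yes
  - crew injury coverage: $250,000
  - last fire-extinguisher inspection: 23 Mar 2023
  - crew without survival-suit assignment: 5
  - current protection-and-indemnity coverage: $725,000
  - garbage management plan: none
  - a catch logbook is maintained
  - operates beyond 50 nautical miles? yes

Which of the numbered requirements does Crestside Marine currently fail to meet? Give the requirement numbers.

1, 10, 11

1. emergency instruction placard absent → not met
2. catch logbook present → met
3. crew injury coverage $250,000 ≥ $250,000 → met
4. certificate of documentation present → met
5. fire-extinguisher inspection 27 days ago vs limit 30 → met
6. hull inspection 56 days ago vs limit 60 → met
7. vessel safety decal present → met
8. condition 'processes catch onboard' holds; protection-and-indemnity coverage $725,000 ≥ $725,000 → met
9. condition 'carries more than 16 crew' holds; stability assessment 35 days ago vs limit 45 → met
10. condition 'operates beyond 50 nautical miles' holds; garbage management plan absent → not met
11. crew without survival-suit assignment 5 > 2 → not met
Not met: 1, 10, 11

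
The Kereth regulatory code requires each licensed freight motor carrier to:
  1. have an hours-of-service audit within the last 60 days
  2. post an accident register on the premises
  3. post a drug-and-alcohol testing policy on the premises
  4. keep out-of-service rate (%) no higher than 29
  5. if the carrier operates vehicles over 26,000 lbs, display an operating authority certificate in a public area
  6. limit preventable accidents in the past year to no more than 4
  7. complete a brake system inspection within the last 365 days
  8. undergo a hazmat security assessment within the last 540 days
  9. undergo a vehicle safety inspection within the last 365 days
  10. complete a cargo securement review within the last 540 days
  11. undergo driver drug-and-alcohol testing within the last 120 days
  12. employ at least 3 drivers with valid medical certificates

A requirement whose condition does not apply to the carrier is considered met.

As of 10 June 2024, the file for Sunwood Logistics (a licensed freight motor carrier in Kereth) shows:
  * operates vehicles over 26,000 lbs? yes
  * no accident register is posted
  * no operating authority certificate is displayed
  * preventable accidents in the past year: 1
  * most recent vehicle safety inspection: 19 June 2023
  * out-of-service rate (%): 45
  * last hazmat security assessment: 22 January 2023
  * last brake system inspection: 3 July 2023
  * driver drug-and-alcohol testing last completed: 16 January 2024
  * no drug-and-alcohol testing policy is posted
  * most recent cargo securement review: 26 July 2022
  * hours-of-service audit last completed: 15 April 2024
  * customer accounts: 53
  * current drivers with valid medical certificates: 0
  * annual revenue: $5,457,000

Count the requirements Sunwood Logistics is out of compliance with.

7

1. hours-of-service audit 56 days ago vs limit 60 → met
2. accident register absent → not met
3. drug-and-alcohol testing policy absent → not met
4. out-of-service rate (%) 45 > 29 → not met
5. condition 'operates vehicles over 26,000 lbs' holds; operating authority certificate absent → not met
6. preventable accidents in the past year 1 ≤ 4 → met
7. brake system inspection 343 days ago vs limit 365 → met
8. hazmat security assessment 505 days ago vs limit 540 → met
9. vehicle safety inspection 357 days ago vs limit 365 → met
10. cargo securement review 685 days ago vs limit 540 → not met
11. driver drug-and-alcohol testing 146 days ago vs limit 120 → not met
12. drivers with valid medical certificates 0 < 3 → not met
Not met: 7 of 12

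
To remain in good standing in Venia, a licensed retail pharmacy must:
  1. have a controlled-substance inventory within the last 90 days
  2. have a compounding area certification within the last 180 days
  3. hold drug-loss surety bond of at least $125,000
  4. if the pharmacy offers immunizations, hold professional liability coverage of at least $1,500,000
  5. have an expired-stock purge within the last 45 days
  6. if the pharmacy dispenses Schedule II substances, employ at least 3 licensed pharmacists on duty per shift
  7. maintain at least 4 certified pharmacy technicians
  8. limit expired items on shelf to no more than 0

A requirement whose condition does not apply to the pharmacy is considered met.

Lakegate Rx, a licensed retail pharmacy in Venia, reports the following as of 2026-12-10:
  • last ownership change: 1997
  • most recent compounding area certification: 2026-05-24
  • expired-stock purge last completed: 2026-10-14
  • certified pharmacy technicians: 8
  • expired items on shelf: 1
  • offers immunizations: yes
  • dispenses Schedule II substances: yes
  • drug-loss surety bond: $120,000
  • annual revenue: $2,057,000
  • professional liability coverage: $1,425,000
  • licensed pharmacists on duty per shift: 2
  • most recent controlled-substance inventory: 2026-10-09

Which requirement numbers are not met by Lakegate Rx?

1. controlled-substance inventory 62 days ago vs limit 90 → met
2. compounding area certification 200 days ago vs limit 180 → not met
3. drug-loss surety bond $120,000 < $125,000 → not met
4. condition 'offers immunizations' holds; professional liability coverage $1,425,000 < $1,500,000 → not met
5. expired-stock purge 57 days ago vs limit 45 → not met
6. condition 'dispenses Schedule II substances' holds; licensed pharmacists on duty per shift 2 < 3 → not met
7. certified pharmacy technicians 8 ≥ 4 → met
8. expired items on shelf 1 > 0 → not met
Not met: 2, 3, 4, 5, 6, 8

2, 3, 4, 5, 6, 8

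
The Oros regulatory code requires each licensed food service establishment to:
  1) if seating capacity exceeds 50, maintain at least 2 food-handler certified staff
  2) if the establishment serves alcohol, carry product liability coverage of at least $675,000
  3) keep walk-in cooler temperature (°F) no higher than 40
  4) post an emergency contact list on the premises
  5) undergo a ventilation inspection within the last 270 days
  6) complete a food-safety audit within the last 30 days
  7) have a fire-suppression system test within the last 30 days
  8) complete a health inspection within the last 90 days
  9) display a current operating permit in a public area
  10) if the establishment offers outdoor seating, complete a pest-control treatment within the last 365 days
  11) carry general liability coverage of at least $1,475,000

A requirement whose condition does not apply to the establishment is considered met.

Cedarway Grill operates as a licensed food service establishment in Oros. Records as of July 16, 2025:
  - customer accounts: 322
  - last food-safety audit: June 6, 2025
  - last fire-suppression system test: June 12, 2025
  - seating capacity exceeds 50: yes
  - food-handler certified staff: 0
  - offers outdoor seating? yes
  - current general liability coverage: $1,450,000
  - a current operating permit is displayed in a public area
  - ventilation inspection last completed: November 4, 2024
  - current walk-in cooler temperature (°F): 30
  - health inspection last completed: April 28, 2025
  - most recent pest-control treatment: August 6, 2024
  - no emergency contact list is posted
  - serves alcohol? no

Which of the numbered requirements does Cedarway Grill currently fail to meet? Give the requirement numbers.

1. condition 'seating capacity exceeds 50' holds; food-handler certified staff 0 < 2 → not met
2. condition 'serves alcohol' does not hold → requirement n/a → met
3. walk-in cooler temperature (°F) 30 ≤ 40 → met
4. emergency contact list absent → not met
5. ventilation inspection 254 days ago vs limit 270 → met
6. food-safety audit 40 days ago vs limit 30 → not met
7. fire-suppression system test 34 days ago vs limit 30 → not met
8. health inspection 79 days ago vs limit 90 → met
9. current operating permit present → met
10. condition 'offers outdoor seating' holds; pest-control treatment 344 days ago vs limit 365 → met
11. general liability coverage $1,450,000 < $1,475,000 → not met
Not met: 1, 4, 6, 7, 11

1, 4, 6, 7, 11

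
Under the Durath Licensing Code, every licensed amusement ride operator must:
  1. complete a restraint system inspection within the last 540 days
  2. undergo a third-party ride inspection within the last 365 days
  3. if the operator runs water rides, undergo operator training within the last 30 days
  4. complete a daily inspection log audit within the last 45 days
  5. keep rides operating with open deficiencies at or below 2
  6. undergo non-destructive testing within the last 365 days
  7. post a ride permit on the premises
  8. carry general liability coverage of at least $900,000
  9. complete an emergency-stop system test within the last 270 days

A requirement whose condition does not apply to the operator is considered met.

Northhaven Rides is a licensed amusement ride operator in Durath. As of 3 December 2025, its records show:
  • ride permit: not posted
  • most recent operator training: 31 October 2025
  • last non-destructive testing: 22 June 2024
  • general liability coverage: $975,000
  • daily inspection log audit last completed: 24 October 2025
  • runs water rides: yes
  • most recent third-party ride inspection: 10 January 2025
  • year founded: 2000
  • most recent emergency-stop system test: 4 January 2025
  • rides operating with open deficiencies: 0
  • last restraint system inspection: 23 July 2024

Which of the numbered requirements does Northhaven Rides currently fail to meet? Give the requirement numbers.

1. restraint system inspection 498 days ago vs limit 540 → met
2. third-party ride inspection 327 days ago vs limit 365 → met
3. condition 'runs water rides' holds; operator training 33 days ago vs limit 30 → not met
4. daily inspection log audit 40 days ago vs limit 45 → met
5. rides operating with open deficiencies 0 ≤ 2 → met
6. non-destructive testing 529 days ago vs limit 365 → not met
7. ride permit absent → not met
8. general liability coverage $975,000 ≥ $900,000 → met
9. emergency-stop system test 333 days ago vs limit 270 → not met
Not met: 3, 6, 7, 9

3, 6, 7, 9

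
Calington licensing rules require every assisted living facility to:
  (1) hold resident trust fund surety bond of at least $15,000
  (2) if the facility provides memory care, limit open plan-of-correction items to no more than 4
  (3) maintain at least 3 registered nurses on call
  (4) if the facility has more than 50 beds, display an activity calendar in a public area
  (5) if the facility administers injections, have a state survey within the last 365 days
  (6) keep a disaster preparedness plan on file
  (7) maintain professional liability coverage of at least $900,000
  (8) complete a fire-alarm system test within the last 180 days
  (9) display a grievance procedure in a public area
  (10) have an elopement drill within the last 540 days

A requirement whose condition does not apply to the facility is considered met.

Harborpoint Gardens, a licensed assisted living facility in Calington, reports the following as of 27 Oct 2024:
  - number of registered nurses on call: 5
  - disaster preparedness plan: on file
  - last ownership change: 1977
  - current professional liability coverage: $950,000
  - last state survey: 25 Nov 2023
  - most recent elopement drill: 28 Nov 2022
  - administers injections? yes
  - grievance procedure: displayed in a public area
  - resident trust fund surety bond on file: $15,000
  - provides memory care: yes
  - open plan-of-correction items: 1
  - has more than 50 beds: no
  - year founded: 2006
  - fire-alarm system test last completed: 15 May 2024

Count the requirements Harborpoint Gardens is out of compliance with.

1

1. resident trust fund surety bond $15,000 ≥ $15,000 → met
2. condition 'provides memory care' holds; open plan-of-correction items 1 ≤ 4 → met
3. registered nurses on call 5 ≥ 3 → met
4. condition 'has more than 50 beds' does not hold → requirement n/a → met
5. condition 'administers injections' holds; state survey 337 days ago vs limit 365 → met
6. disaster preparedness plan present → met
7. professional liability coverage $950,000 ≥ $900,000 → met
8. fire-alarm system test 165 days ago vs limit 180 → met
9. grievance procedure present → met
10. elopement drill 699 days ago vs limit 540 → not met
Not met: 1 of 10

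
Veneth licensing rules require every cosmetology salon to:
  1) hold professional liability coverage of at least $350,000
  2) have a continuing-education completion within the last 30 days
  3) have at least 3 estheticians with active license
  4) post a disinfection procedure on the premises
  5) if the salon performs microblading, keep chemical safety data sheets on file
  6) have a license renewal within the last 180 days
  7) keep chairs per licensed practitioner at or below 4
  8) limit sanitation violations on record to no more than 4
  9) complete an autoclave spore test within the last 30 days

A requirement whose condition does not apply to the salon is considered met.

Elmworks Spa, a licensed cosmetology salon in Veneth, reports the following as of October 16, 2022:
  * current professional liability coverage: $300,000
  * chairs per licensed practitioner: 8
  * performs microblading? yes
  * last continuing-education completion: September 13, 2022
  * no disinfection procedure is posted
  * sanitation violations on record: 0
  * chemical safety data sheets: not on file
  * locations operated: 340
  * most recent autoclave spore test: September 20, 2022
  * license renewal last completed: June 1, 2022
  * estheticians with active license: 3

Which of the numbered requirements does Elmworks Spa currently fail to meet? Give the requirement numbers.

1, 2, 4, 5, 7

1. professional liability coverage $300,000 < $350,000 → not met
2. continuing-education completion 33 days ago vs limit 30 → not met
3. estheticians with active license 3 ≥ 3 → met
4. disinfection procedure absent → not met
5. condition 'performs microblading' holds; chemical safety data sheets absent → not met
6. license renewal 137 days ago vs limit 180 → met
7. chairs per licensed practitioner 8 > 4 → not met
8. sanitation violations on record 0 ≤ 4 → met
9. autoclave spore test 26 days ago vs limit 30 → met
Not met: 1, 2, 4, 5, 7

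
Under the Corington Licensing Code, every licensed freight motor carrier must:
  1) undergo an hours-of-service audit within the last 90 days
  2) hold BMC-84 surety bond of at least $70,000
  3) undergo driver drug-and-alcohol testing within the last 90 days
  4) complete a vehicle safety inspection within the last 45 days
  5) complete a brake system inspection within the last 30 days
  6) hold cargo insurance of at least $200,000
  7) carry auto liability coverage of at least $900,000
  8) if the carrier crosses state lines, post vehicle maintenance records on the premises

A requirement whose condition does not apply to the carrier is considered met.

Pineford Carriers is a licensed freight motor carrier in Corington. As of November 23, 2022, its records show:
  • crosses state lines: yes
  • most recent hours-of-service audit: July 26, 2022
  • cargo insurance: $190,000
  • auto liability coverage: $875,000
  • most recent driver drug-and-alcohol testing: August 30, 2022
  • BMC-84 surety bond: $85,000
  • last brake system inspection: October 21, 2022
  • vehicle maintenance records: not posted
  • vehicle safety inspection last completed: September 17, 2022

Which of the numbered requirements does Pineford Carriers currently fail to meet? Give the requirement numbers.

1, 4, 5, 6, 7, 8

1. hours-of-service audit 120 days ago vs limit 90 → not met
2. BMC-84 surety bond $85,000 ≥ $70,000 → met
3. driver drug-and-alcohol testing 85 days ago vs limit 90 → met
4. vehicle safety inspection 67 days ago vs limit 45 → not met
5. brake system inspection 33 days ago vs limit 30 → not met
6. cargo insurance $190,000 < $200,000 → not met
7. auto liability coverage $875,000 < $900,000 → not met
8. condition 'crosses state lines' holds; vehicle maintenance records absent → not met
Not met: 1, 4, 5, 6, 7, 8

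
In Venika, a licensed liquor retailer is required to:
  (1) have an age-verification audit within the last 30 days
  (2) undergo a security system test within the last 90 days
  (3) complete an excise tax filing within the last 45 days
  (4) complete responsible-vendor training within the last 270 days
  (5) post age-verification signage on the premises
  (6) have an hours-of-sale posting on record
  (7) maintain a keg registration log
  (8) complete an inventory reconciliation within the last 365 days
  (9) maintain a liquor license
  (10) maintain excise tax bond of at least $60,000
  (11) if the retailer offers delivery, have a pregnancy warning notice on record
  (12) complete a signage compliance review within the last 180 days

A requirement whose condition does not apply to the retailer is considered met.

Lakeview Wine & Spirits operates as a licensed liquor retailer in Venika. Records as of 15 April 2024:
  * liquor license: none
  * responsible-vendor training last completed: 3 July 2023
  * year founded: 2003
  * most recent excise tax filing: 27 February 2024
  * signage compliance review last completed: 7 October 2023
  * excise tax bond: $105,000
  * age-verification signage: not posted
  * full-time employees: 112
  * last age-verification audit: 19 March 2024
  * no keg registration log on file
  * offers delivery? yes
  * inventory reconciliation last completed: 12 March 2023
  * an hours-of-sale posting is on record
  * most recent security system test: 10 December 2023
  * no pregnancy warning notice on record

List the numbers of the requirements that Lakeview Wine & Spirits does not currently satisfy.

1. age-verification audit 27 days ago vs limit 30 → met
2. security system test 127 days ago vs limit 90 → not met
3. excise tax filing 48 days ago vs limit 45 → not met
4. responsible-vendor training 287 days ago vs limit 270 → not met
5. age-verification signage absent → not met
6. hours-of-sale posting present → met
7. keg registration log absent → not met
8. inventory reconciliation 400 days ago vs limit 365 → not met
9. liquor license absent → not met
10. excise tax bond $105,000 ≥ $60,000 → met
11. condition 'offers delivery' holds; pregnancy warning notice absent → not met
12. signage compliance review 191 days ago vs limit 180 → not met
Not met: 2, 3, 4, 5, 7, 8, 9, 11, 12

2, 3, 4, 5, 7, 8, 9, 11, 12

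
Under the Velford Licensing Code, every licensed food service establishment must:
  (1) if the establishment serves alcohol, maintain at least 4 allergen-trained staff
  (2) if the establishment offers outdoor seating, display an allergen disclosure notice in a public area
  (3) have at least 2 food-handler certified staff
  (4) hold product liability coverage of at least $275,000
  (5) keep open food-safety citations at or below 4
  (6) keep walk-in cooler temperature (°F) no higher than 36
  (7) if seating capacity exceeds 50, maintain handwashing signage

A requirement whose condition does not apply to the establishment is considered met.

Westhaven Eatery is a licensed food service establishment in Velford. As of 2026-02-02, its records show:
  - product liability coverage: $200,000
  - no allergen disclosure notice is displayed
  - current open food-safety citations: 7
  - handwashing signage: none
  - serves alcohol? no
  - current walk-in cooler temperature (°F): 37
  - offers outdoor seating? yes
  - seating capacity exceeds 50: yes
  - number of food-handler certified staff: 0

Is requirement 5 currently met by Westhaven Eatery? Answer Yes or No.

5. open food-safety citations 7 > 4 → not met

No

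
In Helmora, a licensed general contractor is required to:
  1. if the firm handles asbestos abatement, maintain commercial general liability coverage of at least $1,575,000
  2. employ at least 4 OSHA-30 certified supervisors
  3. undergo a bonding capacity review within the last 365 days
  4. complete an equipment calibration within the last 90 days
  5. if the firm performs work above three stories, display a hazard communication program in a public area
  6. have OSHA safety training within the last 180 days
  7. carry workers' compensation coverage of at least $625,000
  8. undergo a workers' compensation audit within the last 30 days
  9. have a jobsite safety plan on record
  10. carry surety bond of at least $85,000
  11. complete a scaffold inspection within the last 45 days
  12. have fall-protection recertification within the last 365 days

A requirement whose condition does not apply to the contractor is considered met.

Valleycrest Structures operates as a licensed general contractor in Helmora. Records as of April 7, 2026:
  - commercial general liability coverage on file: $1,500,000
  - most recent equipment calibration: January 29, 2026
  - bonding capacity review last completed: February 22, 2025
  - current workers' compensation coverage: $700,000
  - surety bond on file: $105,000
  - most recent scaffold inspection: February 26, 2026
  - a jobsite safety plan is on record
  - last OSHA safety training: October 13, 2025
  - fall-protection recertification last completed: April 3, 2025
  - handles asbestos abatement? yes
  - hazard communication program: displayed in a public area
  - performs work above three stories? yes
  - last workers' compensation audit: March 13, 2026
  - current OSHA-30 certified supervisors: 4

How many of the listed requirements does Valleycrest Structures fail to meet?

3

1. condition 'handles asbestos abatement' holds; commercial general liability coverage $1,500,000 < $1,575,000 → not met
2. OSHA-30 certified supervisors 4 ≥ 4 → met
3. bonding capacity review 409 days ago vs limit 365 → not met
4. equipment calibration 68 days ago vs limit 90 → met
5. condition 'performs work above three stories' holds; hazard communication program present → met
6. OSHA safety training 176 days ago vs limit 180 → met
7. workers' compensation coverage $700,000 ≥ $625,000 → met
8. workers' compensation audit 25 days ago vs limit 30 → met
9. jobsite safety plan present → met
10. surety bond $105,000 ≥ $85,000 → met
11. scaffold inspection 40 days ago vs limit 45 → met
12. fall-protection recertification 369 days ago vs limit 365 → not met
Not met: 3 of 12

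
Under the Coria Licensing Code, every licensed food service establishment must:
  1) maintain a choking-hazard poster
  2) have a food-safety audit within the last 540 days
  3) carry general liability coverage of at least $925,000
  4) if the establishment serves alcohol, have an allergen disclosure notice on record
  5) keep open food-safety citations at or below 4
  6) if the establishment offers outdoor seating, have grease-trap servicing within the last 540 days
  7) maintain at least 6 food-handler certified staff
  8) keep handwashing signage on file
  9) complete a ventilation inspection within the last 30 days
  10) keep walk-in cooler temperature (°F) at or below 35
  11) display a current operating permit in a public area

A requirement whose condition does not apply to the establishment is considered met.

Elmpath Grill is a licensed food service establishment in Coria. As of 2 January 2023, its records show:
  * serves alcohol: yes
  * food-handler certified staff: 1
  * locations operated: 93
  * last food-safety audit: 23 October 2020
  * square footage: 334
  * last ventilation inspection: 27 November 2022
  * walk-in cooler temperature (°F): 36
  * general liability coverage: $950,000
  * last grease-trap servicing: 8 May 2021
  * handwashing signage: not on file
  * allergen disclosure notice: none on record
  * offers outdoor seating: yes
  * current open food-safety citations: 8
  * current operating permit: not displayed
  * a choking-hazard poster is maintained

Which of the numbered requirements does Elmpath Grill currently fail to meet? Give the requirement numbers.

1. choking-hazard poster present → met
2. food-safety audit 801 days ago vs limit 540 → not met
3. general liability coverage $950,000 ≥ $925,000 → met
4. condition 'serves alcohol' holds; allergen disclosure notice absent → not met
5. open food-safety citations 8 > 4 → not met
6. condition 'offers outdoor seating' holds; grease-trap servicing 604 days ago vs limit 540 → not met
7. food-handler certified staff 1 < 6 → not met
8. handwashing signage absent → not met
9. ventilation inspection 36 days ago vs limit 30 → not met
10. walk-in cooler temperature (°F) 36 > 35 → not met
11. current operating permit absent → not met
Not met: 2, 4, 5, 6, 7, 8, 9, 10, 11

2, 4, 5, 6, 7, 8, 9, 10, 11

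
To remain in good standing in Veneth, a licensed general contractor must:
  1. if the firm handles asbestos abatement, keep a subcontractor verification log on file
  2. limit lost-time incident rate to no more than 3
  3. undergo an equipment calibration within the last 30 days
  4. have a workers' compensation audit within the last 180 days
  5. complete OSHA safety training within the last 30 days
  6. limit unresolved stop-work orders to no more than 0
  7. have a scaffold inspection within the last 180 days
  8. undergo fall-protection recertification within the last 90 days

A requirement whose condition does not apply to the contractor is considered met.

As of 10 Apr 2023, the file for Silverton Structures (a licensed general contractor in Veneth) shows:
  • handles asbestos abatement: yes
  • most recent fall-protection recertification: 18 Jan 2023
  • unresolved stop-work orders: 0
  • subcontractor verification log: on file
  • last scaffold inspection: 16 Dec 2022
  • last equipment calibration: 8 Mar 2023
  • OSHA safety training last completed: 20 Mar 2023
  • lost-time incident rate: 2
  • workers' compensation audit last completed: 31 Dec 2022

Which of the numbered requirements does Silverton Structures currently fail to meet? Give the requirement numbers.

1. condition 'handles asbestos abatement' holds; subcontractor verification log present → met
2. lost-time incident rate 2 ≤ 3 → met
3. equipment calibration 33 days ago vs limit 30 → not met
4. workers' compensation audit 100 days ago vs limit 180 → met
5. OSHA safety training 21 days ago vs limit 30 → met
6. unresolved stop-work orders 0 ≤ 0 → met
7. scaffold inspection 115 days ago vs limit 180 → met
8. fall-protection recertification 82 days ago vs limit 90 → met
Not met: 3

3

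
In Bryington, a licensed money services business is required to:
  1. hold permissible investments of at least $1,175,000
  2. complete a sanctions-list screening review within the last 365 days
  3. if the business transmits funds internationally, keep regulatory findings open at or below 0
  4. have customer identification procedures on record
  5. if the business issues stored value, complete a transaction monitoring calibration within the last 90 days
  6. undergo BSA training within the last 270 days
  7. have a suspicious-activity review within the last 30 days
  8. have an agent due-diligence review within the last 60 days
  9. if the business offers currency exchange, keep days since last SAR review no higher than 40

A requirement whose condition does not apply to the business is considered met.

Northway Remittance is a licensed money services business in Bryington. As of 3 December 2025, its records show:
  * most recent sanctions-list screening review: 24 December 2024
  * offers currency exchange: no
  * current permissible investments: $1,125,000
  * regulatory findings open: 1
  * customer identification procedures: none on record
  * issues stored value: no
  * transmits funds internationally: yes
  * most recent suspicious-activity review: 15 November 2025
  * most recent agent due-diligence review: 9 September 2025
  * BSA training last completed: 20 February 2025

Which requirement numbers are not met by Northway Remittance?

1. permissible investments $1,125,000 < $1,175,000 → not met
2. sanctions-list screening review 344 days ago vs limit 365 → met
3. condition 'transmits funds internationally' holds; regulatory findings open 1 > 0 → not met
4. customer identification procedures absent → not met
5. condition 'issues stored value' does not hold → requirement n/a → met
6. BSA training 286 days ago vs limit 270 → not met
7. suspicious-activity review 18 days ago vs limit 30 → met
8. agent due-diligence review 85 days ago vs limit 60 → not met
9. condition 'offers currency exchange' does not hold → requirement n/a → met
Not met: 1, 3, 4, 6, 8

1, 3, 4, 6, 8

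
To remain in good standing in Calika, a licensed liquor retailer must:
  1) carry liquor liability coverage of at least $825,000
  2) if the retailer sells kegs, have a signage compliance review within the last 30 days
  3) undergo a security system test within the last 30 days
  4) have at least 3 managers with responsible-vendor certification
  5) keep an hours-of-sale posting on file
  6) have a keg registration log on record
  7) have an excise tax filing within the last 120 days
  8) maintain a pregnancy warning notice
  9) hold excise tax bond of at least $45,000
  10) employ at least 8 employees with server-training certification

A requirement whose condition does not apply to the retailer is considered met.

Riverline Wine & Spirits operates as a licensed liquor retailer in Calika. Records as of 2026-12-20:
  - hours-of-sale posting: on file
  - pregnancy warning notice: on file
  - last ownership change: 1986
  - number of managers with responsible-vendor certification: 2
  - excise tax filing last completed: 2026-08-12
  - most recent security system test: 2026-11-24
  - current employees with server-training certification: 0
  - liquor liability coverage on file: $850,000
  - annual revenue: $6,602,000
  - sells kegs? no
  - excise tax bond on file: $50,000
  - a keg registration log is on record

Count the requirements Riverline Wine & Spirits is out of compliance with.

1. liquor liability coverage $850,000 ≥ $825,000 → met
2. condition 'sells kegs' does not hold → requirement n/a → met
3. security system test 26 days ago vs limit 30 → met
4. managers with responsible-vendor certification 2 < 3 → not met
5. hours-of-sale posting present → met
6. keg registration log present → met
7. excise tax filing 130 days ago vs limit 120 → not met
8. pregnancy warning notice present → met
9. excise tax bond $50,000 ≥ $45,000 → met
10. employees with server-training certification 0 < 8 → not met
Not met: 3 of 10

3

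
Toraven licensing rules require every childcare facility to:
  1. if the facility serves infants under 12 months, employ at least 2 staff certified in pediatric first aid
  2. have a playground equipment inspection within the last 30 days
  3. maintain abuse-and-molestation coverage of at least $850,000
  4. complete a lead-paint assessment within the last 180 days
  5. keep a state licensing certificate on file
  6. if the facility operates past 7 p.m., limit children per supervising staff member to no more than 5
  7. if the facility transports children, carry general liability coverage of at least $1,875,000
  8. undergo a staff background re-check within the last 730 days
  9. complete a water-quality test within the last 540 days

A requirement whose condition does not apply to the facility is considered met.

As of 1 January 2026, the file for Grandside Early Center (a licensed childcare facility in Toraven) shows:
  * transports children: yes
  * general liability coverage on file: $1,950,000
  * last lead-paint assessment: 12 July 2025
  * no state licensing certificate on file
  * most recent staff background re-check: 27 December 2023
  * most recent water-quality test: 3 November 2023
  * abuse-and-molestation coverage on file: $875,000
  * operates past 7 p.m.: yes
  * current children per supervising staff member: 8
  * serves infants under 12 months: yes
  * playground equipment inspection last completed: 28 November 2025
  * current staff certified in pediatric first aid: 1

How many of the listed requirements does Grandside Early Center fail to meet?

6

1. condition 'serves infants under 12 months' holds; staff certified in pediatric first aid 1 < 2 → not met
2. playground equipment inspection 34 days ago vs limit 30 → not met
3. abuse-and-molestation coverage $875,000 ≥ $850,000 → met
4. lead-paint assessment 173 days ago vs limit 180 → met
5. state licensing certificate absent → not met
6. condition 'operates past 7 p.m.' holds; children per supervising staff member 8 > 5 → not met
7. condition 'transports children' holds; general liability coverage $1,950,000 ≥ $1,875,000 → met
8. staff background re-check 736 days ago vs limit 730 → not met
9. water-quality test 790 days ago vs limit 540 → not met
Not met: 6 of 9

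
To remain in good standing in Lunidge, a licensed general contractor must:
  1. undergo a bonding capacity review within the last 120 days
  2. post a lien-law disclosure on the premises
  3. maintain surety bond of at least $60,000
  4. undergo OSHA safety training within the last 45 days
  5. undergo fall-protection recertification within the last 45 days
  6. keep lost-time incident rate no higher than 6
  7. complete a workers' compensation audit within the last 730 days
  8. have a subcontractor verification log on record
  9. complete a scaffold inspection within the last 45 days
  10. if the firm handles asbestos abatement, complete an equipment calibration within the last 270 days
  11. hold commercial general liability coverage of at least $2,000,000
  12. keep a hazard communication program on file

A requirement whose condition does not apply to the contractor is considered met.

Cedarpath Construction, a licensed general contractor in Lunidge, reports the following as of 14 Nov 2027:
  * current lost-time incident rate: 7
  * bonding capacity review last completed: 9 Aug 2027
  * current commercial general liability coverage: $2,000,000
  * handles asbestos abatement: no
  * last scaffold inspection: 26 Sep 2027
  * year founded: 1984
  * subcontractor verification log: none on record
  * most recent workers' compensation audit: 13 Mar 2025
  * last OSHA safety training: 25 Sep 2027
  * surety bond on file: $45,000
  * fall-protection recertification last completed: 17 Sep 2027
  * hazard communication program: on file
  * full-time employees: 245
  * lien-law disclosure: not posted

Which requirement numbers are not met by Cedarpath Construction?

1. bonding capacity review 97 days ago vs limit 120 → met
2. lien-law disclosure absent → not met
3. surety bond $45,000 < $60,000 → not met
4. OSHA safety training 50 days ago vs limit 45 → not met
5. fall-protection recertification 58 days ago vs limit 45 → not met
6. lost-time incident rate 7 > 6 → not met
7. workers' compensation audit 976 days ago vs limit 730 → not met
8. subcontractor verification log absent → not met
9. scaffold inspection 49 days ago vs limit 45 → not met
10. condition 'handles asbestos abatement' does not hold → requirement n/a → met
11. commercial general liability coverage $2,000,000 ≥ $2,000,000 → met
12. hazard communication program present → met
Not met: 2, 3, 4, 5, 6, 7, 8, 9

2, 3, 4, 5, 6, 7, 8, 9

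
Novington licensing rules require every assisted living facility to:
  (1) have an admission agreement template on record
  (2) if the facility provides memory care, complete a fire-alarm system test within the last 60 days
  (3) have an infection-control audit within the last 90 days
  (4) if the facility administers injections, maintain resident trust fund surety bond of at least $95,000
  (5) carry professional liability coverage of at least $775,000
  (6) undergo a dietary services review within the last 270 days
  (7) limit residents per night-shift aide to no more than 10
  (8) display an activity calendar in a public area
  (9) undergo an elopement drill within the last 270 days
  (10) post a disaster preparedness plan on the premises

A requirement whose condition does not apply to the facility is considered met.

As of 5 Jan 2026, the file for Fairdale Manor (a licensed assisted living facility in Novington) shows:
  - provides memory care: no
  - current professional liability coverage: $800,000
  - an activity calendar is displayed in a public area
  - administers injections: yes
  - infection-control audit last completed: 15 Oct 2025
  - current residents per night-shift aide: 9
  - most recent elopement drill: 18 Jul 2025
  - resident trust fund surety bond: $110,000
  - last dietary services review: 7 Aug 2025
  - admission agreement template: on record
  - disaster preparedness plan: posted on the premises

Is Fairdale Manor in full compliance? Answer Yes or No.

1. admission agreement template present → met
2. condition 'provides memory care' does not hold → requirement n/a → met
3. infection-control audit 82 days ago vs limit 90 → met
4. condition 'administers injections' holds; resident trust fund surety bond $110,000 ≥ $95,000 → met
5. professional liability coverage $800,000 ≥ $775,000 → met
6. dietary services review 151 days ago vs limit 270 → met
7. residents per night-shift aide 9 ≤ 10 → met
8. activity calendar present → met
9. elopement drill 171 days ago vs limit 270 → met
10. disaster preparedness plan present → met
All met.

Yes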